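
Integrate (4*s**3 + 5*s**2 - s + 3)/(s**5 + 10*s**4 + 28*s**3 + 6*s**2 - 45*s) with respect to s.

-log(s)/15 + 11*log(s - 1)/96 + 289*log(s + 3)/96 - 367*log(s + 5)/120 + 19/(8*s + 24) + C

Factor the denominator: s*(s - 1)*(s + 3)**2*(s + 5).
Partial-fraction decomposition: -367/(120*(s + 5)) + 289/(96*(s + 3)) - 19/(8*(s + 3)**2) + 11/(96*(s - 1)) - 1/(15*s).
Integrate each term; A/(s−a) gives A·log|s−a|; A/(s−a)² gives −A/(s−a).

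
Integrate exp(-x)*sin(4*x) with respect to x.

Let I denote the integral. Integrate by parts with u = sin(4*x), dv = exp(-x) dx, so v = -exp(-x): I = -exp(-x)*sin(4*x) + 4·∫ exp(-x)*cos(4*x) dx.
Apply parts again with u = cos(4*x), dv = exp(-x) dx: ∫ exp(-x)*cos(4*x) dx = -exp(-x)*cos(4*x) − 4·I. Substituting back brings back I: I = -exp(-x)*sin(4*x) - 4*exp(-x)*cos(4*x) − 16·I.
Solving for I: (1 + 16)·I equals the remaining terms, so I = (1/17)·(-exp(-x)*sin(4*x) - 4*exp(-x)*cos(4*x)).

-exp(-x)*sin(4*x)/17 - 4*exp(-x)*cos(4*x)/17 + C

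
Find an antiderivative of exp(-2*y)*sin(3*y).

Let I denote the integral. Integrate by parts with u = sin(3*y), dv = exp(-2*y) dy, so v = -exp(-2*y)/2: I = -exp(-2*y)*sin(3*y)/2 + (3/2)·∫ exp(-2*y)*cos(3*y) dy.
Apply parts again with u = cos(3*y), dv = exp(-2*y) dy: ∫ exp(-2*y)*cos(3*y) dy = -exp(-2*y)*cos(3*y)/2 − (3/2)·I. Substituting back brings back I: I = -exp(-2*y)*sin(3*y)/2 - 3*exp(-2*y)*cos(3*y)/4 − (9/4)·I.
Solving for I: (1 + 9/4)·I equals the remaining terms, so I = (4/13)·(-exp(-2*y)*sin(3*y)/2 - 3*exp(-2*y)*cos(3*y)/4).

-2*exp(-2*y)*sin(3*y)/13 - 3*exp(-2*y)*cos(3*y)/13 + C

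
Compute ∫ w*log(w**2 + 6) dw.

Let u = w**2 + 6, so du = (2*w) dw.
The integral becomes (1/2)·∫ log(u) du; integrate by parts with u′=log(u), dv′=du.

w**2*log(w**2 + 6)/2 - w**2/2 + 3*log(w**2 + 6) + C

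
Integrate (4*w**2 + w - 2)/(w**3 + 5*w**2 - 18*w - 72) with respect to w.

33*log(w - 4)/35 - 31*log(w + 3)/21 + 68*log(w + 6)/15 + C

Factor the denominator: (w - 4)*(w + 3)*(w + 6).
Partial-fraction decomposition: 68/(15*(w + 6)) - 31/(21*(w + 3)) + 33/(35*(w - 4)).
Integrate each term: A/(w−a) contributes A·log|w−a|.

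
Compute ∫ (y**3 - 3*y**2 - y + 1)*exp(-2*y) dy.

Use integration by parts with u = y**3 - 3*y**2 - y + 1, dv = exp(-2*y) dy, so v = -exp(-2*y)/2.
Apply parts 3 times (tabular method): alternate signs, differentiate u down to 0, integrate dv up.

(-4*y**3 + 6*y**2 + 10*y + 1)*exp(-2*y)/8 + C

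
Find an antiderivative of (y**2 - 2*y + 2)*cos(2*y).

y**2*sin(2*y)/2 - y*sin(2*y) + y*cos(2*y)/2 + 3*sin(2*y)/4 - cos(2*y)/2 + C

Use integration by parts with u = y**2 - 2*y + 2, dv = cos(2*y) dy, so v = sin(2*y)/2.
Apply parts 2 times (tabular method): alternate signs, differentiate u down to 0, integrate dv up.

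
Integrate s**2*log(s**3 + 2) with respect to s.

Let u = s**3 + 2, so du = (3*s**2) ds.
The integral becomes (1/3)·∫ log(u) du; integrate by parts with u′=log(u), dv′=du.

s**3*log(s**3 + 2)/3 - s**3/3 + 2*log(s**3 + 2)/3 + C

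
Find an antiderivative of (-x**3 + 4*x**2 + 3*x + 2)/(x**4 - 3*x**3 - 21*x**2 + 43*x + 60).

Factor the denominator: (x - 5)*(x - 3)*(x + 1)*(x + 4).
Partial-fraction decomposition: -118/(189*(x + 4)) + 1/(18*(x + 1)) - 5/(14*(x - 3)) - 2/(27*(x - 5)).
Integrate each term: A/(x−a) contributes A·log|x−a|.

-2*log(x - 5)/27 - 5*log(x - 3)/14 + log(x + 1)/18 - 118*log(x + 4)/189 + C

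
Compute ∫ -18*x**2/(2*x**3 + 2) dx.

Let u = 2*x**3 + 2, so du = (6*x**2) dx.
Rewriting, the integral becomes -3·∫ 1/u du = -3·log(u).
Substituting back, u = 2*x**3 + 2.

-3*log(2*x**3 + 2) + C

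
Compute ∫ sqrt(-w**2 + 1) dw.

w*sqrt(-w**2 + 1)/2 + asin(w)/2 + C

Substitute w = sin(θ), so dw = cos(θ) dθ and the radical becomes sqrt(-w**2 + 1) = cos(θ) by the Pythagorean identity.
Integrate the resulting trig expression in θ, then back-substitute θ = asin(w), sin(θ) = w, cos(θ) = sqrt(-w**2 + 1) (absorbing any constant into C).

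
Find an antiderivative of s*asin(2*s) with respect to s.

Use integration by parts with u = arcsin(2*s), dv = s ds.
Then du = 2/sqrt(-4*s**2 + 1) ds.

s**2*asin(2*s)/2 + s*sqrt(-4*s**2 + 1)/8 - asin(2*s)/16 + C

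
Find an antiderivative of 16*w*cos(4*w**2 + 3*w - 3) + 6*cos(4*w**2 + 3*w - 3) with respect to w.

2*sin(4*w**2 + 3*w - 3) + C

Let u = 4*w**2 + 3*w - 3, so du = (8*w + 3) dw.
Rewriting, the integral becomes 2·∫ cos(u) du = 2·sin(u).
Substituting back, u = 4*w**2 + 3*w - 3.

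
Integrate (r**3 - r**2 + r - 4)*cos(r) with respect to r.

Use integration by parts with u = r**3 - r**2 + r - 4, dv = cos(r) dr, so v = sin(r).
Apply parts 3 times (tabular method): alternate signs, differentiate u down to 0, integrate dv up.

r**3*sin(r) - r**2*sin(r) + 3*r**2*cos(r) - 5*r*sin(r) - 2*r*cos(r) - 2*sin(r) - 5*cos(r) + C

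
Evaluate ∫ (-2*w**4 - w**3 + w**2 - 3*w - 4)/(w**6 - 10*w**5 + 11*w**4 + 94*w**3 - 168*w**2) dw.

55*log(w)/1764 - 1707*log(w - 7)/2450 + 6*log(w - 4)/7 - 23*log(w - 2)/100 + 121*log(w + 3)/3150 - 1/(42*w) + C

Factor the denominator: w**2*(w - 7)*(w - 4)*(w - 2)*(w + 3).
Partial-fraction decomposition: 121/(3150*(w + 3)) - 23/(100*(w - 2)) + 6/(7*(w - 4)) - 1707/(2450*(w - 7)) + 55/(1764*w) + 1/(42*w**2).
Integrate each term; A/(w−a) gives A·log|w−a|; A/(w−a)² gives −A/(w−a).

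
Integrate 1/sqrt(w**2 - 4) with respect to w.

Substitute w = 2·sec(θ), so dw = 2·sec(θ)*tan(θ) dθ and the radical becomes sqrt(w**2 - 4) = 2·tan(θ) by the Pythagorean identity.
Integrate the resulting trig expression in θ, then back-substitute sec(θ) = w/2, tan(θ) = sqrt(w**2 - 4)/2 (absorbing any constant into C).

log(w + sqrt(w**2 - 4)) + C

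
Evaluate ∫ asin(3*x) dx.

Use integration by parts with u = arcsin(3*x), dv = dx.
Then du = 3/sqrt(-9*x**2 + 1) dx.

x*asin(3*x) + sqrt(-9*x**2 + 1)/3 + C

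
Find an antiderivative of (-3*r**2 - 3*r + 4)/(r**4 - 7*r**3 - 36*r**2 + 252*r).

Factor the denominator: r*(r - 7)*(r - 6)*(r + 6).
Partial-fraction decomposition: 43/(468*(r + 6)) + 61/(36*(r - 6)) - 164/(91*(r - 7)) + 1/(63*r).
Integrate each term: A/(r−a) contributes A·log|r−a|.

log(r)/63 - 164*log(r - 7)/91 + 61*log(r - 6)/36 + 43*log(r + 6)/468 + C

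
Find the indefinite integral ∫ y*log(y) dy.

y**2*log(y)/2 - y**2/4 + C

Use integration by parts with u = log(y), dv = y dy.
Then du = 1/y dy and v = y**2/2.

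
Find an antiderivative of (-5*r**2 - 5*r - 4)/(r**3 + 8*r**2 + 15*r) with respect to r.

Factor the denominator: r*(r + 3)*(r + 5).
Partial-fraction decomposition: -52/(5*(r + 5)) + 17/(3*(r + 3)) - 4/(15*r).
Integrate each term: A/(r−a) contributes A·log|r−a|.

-4*log(r)/15 + 17*log(r + 3)/3 - 52*log(r + 5)/5 + C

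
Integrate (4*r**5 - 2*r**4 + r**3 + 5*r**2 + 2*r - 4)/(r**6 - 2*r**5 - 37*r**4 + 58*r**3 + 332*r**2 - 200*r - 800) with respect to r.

5753*log(r - 5)/735 - 311*log(r - 4)/54 + 31*log(r - 2)/168 - 2399*log(r + 2)/3528 + 2294*log(r + 5)/945 - 13/(42*r + 84) + C

Factor the denominator: (r - 5)*(r - 4)*(r - 2)*(r + 2)**2*(r + 5).
Partial-fraction decomposition: 2294/(945*(r + 5)) - 2399/(3528*(r + 2)) + 13/(42*(r + 2)**2) + 31/(168*(r - 2)) - 311/(54*(r - 4)) + 5753/(735*(r - 5)).
Integrate each term; A/(r−a) gives A·log|r−a|; A/(r−a)² gives −A/(r−a).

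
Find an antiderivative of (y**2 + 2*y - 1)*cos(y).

Use integration by parts with u = y**2 + 2*y - 1, dv = cos(y) dy, so v = sin(y).
Apply parts 2 times (tabular method): alternate signs, differentiate u down to 0, integrate dv up.

y**2*sin(y) + 2*y*sin(y) + 2*y*cos(y) - 3*sin(y) + 2*cos(y) + C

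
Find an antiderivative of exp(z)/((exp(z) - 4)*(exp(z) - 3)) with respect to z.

Let u = e^z, du = e^z dz.
The integral becomes ∫ du/((u-4)(u-3)); decompose into partial fractions.

log(exp(z) - 4) - log(exp(z) - 3) + C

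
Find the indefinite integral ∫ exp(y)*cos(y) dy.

exp(y)*sin(y)/2 + exp(y)*cos(y)/2 + C

Let I denote the integral. Integrate by parts with u = cos(y), dv = exp(y) dy, so v = exp(y): I = exp(y)*cos(y) + ∫ exp(y)*sin(y) dy.
Apply parts again with u = sin(y), dv = exp(y) dy: ∫ exp(y)*sin(y) dy = exp(y)*sin(y) − I. Substituting back brings back I: I = exp(y)*sin(y) + exp(y)*cos(y) − I.
Solving for I: (1 + 1)·I equals the remaining terms, so I = (1/2)·(exp(y)*sin(y) + exp(y)*cos(y)).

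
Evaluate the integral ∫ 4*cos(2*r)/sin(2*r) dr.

2*log(sin(2*r)) + C

Let u = sin(2*r), so du = (2*cos(2*r)) dr.
Rewriting, the integral becomes 2·∫ 1/u du = 2·log(u).
Substituting back, u = sin(2*r).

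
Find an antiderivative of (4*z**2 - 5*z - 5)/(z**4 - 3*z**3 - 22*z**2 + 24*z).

-5*log(z)/24 + 109*log(z - 6)/300 + 6*log(z - 1)/25 - 79*log(z + 4)/200 + C

Factor the denominator: z*(z - 6)*(z - 1)*(z + 4).
Partial-fraction decomposition: -79/(200*(z + 4)) + 6/(25*(z - 1)) + 109/(300*(z - 6)) - 5/(24*z).
Integrate each term: A/(z−a) contributes A·log|z−a|.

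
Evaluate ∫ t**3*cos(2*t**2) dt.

t**2*sin(2*t**2)/4 + cos(2*t**2)/8 + C

Let u = t², du = 2t dt; rewrite as (1/2)∫ u^1·cos(2u) du.
Now integrate by parts 1 time.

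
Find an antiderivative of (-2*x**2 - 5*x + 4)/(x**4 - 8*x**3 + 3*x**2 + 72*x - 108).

-49*log(x - 6)/54 + 29*log(x - 3)/18 - 7*log(x - 2)/10 - log(x + 3)/270 + C

Factor the denominator: (x - 6)*(x - 3)*(x - 2)*(x + 3).
Partial-fraction decomposition: -1/(270*(x + 3)) - 7/(10*(x - 2)) + 29/(18*(x - 3)) - 49/(54*(x - 6)).
Integrate each term: A/(x−a) contributes A·log|x−a|.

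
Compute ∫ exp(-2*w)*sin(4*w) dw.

-exp(-2*w)*sin(4*w)/10 - exp(-2*w)*cos(4*w)/5 + C

Let I denote the integral. Integrate by parts with u = sin(4*w), dv = exp(-2*w) dw, so v = -exp(-2*w)/2: I = -exp(-2*w)*sin(4*w)/2 + 2·∫ exp(-2*w)*cos(4*w) dw.
Apply parts again with u = cos(4*w), dv = exp(-2*w) dw: ∫ exp(-2*w)*cos(4*w) dw = -exp(-2*w)*cos(4*w)/2 − 2·I. Substituting back brings back I: I = -exp(-2*w)*sin(4*w)/2 - exp(-2*w)*cos(4*w) − 4·I.
Solving for I: (1 + 4)·I equals the remaining terms, so I = (1/5)·(-exp(-2*w)*sin(4*w)/2 - exp(-2*w)*cos(4*w)).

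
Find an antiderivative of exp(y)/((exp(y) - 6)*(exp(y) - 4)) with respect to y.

Let u = e^y, du = e^y dy.
The integral becomes ∫ du/((u-6)(u-4)); decompose into partial fractions.

log(exp(y) - 6)/2 - log(exp(y) - 4)/2 + C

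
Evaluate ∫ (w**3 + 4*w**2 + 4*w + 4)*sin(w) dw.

-w**3*cos(w) + 3*w**2*sin(w) - 4*w**2*cos(w) + 8*w*sin(w) + 2*w*cos(w) - 2*sin(w) + 4*cos(w) + C

Use integration by parts with u = w**3 + 4*w**2 + 4*w + 4, dv = sin(w) dw, so v = -cos(w).
Apply parts 3 times (tabular method): alternate signs, differentiate u down to 0, integrate dv up.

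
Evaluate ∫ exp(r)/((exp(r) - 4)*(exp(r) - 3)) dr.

log(exp(r) - 4) - log(exp(r) - 3) + C

Let u = e^r, du = e^r dr.
The integral becomes ∫ du/((u-3)(u-4)); decompose into partial fractions.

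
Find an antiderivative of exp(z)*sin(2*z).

Let I denote the integral. Integrate by parts with u = sin(2*z), dv = exp(z) dz, so v = exp(z): I = exp(z)*sin(2*z) − 2·∫ exp(z)*cos(2*z) dz.
Apply parts again with u = cos(2*z), dv = exp(z) dz: ∫ exp(z)*cos(2*z) dz = exp(z)*cos(2*z) + 2·I. Substituting back brings back I: I = exp(z)*sin(2*z) - 2*exp(z)*cos(2*z) − 4·I.
Solving for I: (1 + 4)·I equals the remaining terms, so I = (1/5)·(exp(z)*sin(2*z) - 2*exp(z)*cos(2*z)).

exp(z)*sin(2*z)/5 - 2*exp(z)*cos(2*z)/5 + C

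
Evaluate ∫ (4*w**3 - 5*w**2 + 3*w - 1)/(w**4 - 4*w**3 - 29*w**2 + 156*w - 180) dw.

Factor the denominator: (w - 5)*(w - 3)*(w - 2)*(w + 6).
Partial-fraction decomposition: 1063/(792*(w + 6)) + 17/(24*(w - 2)) - 71/(18*(w - 3)) + 389/(66*(w - 5)).
Integrate each term: A/(w−a) contributes A·log|w−a|.

389*log(w - 5)/66 - 71*log(w - 3)/18 + 17*log(w - 2)/24 + 1063*log(w + 6)/792 + C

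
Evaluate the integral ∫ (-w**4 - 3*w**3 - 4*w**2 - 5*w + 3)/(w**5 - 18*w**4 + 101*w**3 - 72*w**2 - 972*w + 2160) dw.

4333*log(w - 6)/36 - 561*log(w - 5)/4 + 529*log(w - 4)/28 - log(w + 3)/252 + 235/(2*w - 12) + C

Factor the denominator: (w - 6)**2*(w - 5)*(w - 4)*(w + 3).
Partial-fraction decomposition: -1/(252*(w + 3)) + 529/(28*(w - 4)) - 561/(4*(w - 5)) + 4333/(36*(w - 6)) - 235/(2*(w - 6)**2).
Integrate each term; A/(w−a) gives A·log|w−a|; A/(w−a)² gives −A/(w−a).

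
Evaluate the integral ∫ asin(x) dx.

x*asin(x) + sqrt(-x**2 + 1) + C

Use integration by parts with u = arcsin(x), dv = dx.
Then du = 1/sqrt(-x**2 + 1) dx.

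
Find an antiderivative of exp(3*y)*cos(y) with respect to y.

exp(3*y)*sin(y)/10 + 3*exp(3*y)*cos(y)/10 + C

Let I denote the integral. Integrate by parts with u = cos(y), dv = exp(3*y) dy, so v = exp(3*y)/3: I = exp(3*y)*cos(y)/3 + (1/3)·∫ exp(3*y)*sin(y) dy.
Apply parts again with u = sin(y), dv = exp(3*y) dy: ∫ exp(3*y)*sin(y) dy = exp(3*y)*sin(y)/3 − (1/3)·I. Substituting back brings back I: I = exp(3*y)*sin(y)/9 + exp(3*y)*cos(y)/3 − (1/9)·I.
Solving for I: (1 + 1/9)·I equals the remaining terms, so I = (9/10)·(exp(3*y)*sin(y)/9 + exp(3*y)*cos(y)/3).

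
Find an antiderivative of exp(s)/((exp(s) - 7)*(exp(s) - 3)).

log(exp(s) - 7)/4 - log(exp(s) - 3)/4 + C

Let u = e^s, du = e^s ds.
The integral becomes ∫ du/((u-3)(u-7)); decompose into partial fractions.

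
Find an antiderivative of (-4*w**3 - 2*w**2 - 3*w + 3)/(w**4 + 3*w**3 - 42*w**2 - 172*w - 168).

Factor the denominator: (w - 7)*(w + 2)**2*(w + 6).
Partial-fraction decomposition: -813/(208*(w + 6)) + 571/(432*(w + 2)) - 11/(12*(w + 2)**2) - 496/(351*(w - 7)).
Integrate each term; A/(w−a) gives A·log|w−a|; A/(w−a)² gives −A/(w−a).

-496*log(w - 7)/351 + 571*log(w + 2)/432 - 813*log(w + 6)/208 + 11/(12*w + 24) + C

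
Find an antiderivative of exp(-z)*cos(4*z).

4*exp(-z)*sin(4*z)/17 - exp(-z)*cos(4*z)/17 + C

Let I denote the integral. Integrate by parts with u = cos(4*z), dv = exp(-z) dz, so v = -exp(-z): I = -exp(-z)*cos(4*z) − 4·∫ exp(-z)*sin(4*z) dz.
Apply parts again with u = sin(4*z), dv = exp(-z) dz: ∫ exp(-z)*sin(4*z) dz = -exp(-z)*sin(4*z) + 4·I. Substituting back brings back I: I = 4*exp(-z)*sin(4*z) - exp(-z)*cos(4*z) − 16·I.
Solving for I: (1 + 16)·I equals the remaining terms, so I = (1/17)·(4*exp(-z)*sin(4*z) - exp(-z)*cos(4*z)).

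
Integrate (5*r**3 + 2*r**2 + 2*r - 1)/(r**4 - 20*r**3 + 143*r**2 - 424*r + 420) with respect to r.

913*log(r - 7)/5 - 1163*log(r - 6)/4 + 114*log(r - 5) - 17*log(r - 2)/20 + C

Factor the denominator: (r - 7)*(r - 6)*(r - 5)*(r - 2).
Partial-fraction decomposition: -17/(20*(r - 2)) + 114/(r - 5) - 1163/(4*(r - 6)) + 913/(5*(r - 7)).
Integrate each term: A/(r−a) contributes A·log|r−a|.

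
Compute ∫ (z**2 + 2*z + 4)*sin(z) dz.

-z**2*cos(z) + 2*z*sin(z) - 2*z*cos(z) + 2*sin(z) - 2*cos(z) + C

Use integration by parts with u = z**2 + 2*z + 4, dv = sin(z) dz, so v = -cos(z).
Apply parts 2 times (tabular method): alternate signs, differentiate u down to 0, integrate dv up.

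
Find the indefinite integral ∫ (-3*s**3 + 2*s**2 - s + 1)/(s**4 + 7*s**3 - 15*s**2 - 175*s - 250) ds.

-47*log(s - 5)/100 - 5*log(s + 2)/9 - 1777*log(s + 5)/900 - 431/(30*s + 150) + C

Factor the denominator: (s - 5)*(s + 2)*(s + 5)**2.
Partial-fraction decomposition: -1777/(900*(s + 5)) + 431/(30*(s + 5)**2) - 5/(9*(s + 2)) - 47/(100*(s - 5)).
Integrate each term; A/(s−a) gives A·log|s−a|; A/(s−a)² gives −A/(s−a).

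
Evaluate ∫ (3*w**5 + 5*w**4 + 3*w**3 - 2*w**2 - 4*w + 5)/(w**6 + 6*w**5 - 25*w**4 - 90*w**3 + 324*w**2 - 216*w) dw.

Factor the denominator: w*(w - 3)*(w - 2)*(w - 1)*(w + 6)**2.
Partial-fraction decomposition: 2970631/(1524096*(w + 6)) - 17539/(3024*(w + 6)**2) + 5/(49*(w - 1)) - 189/(128*(w - 2)) + 595/(243*(w - 3)) - 5/(216*w).
Integrate each term; A/(w−a) gives A·log|w−a|; A/(w−a)² gives −A/(w−a).

-5*log(w)/216 + 595*log(w - 3)/243 - 189*log(w - 2)/128 + 5*log(w - 1)/49 + 2970631*log(w + 6)/1524096 + 17539/(3024*w + 18144) + C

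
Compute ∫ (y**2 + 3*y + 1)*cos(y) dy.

y**2*sin(y) + 3*y*sin(y) + 2*y*cos(y) - sin(y) + 3*cos(y) + C

Use integration by parts with u = y**2 + 3*y + 1, dv = cos(y) dy, so v = sin(y).
Apply parts 2 times (tabular method): alternate signs, differentiate u down to 0, integrate dv up.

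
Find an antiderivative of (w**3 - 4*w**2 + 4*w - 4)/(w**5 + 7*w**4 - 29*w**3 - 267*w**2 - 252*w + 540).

Factor the denominator: (w - 6)*(w - 1)*(w + 3)*(w + 5)*(w + 6).
Partial-fraction decomposition: -97/(63*(w + 6)) + 83/(44*(w + 5)) - 79/(216*(w + 3)) + 1/(280*(w - 1)) + 23/(1485*(w - 6)).
Integrate each term: A/(w−a) contributes A·log|w−a|.

23*log(w - 6)/1485 + log(w - 1)/280 - 79*log(w + 3)/216 + 83*log(w + 5)/44 - 97*log(w + 6)/63 + C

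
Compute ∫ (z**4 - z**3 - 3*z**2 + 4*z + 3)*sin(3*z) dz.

Use integration by parts with u = z**4 - z**3 - 3*z**2 + 4*z + 3, dv = sin(3*z) dz, so v = -cos(3*z)/3.
Apply parts 4 times (tabular method): alternate signs, differentiate u down to 0, integrate dv up.

-z**4*cos(3*z)/3 + 4*z**3*sin(3*z)/9 + z**3*cos(3*z)/3 - z**2*sin(3*z)/3 + 13*z**2*cos(3*z)/9 - 26*z*sin(3*z)/27 - 14*z*cos(3*z)/9 + 14*sin(3*z)/27 - 107*cos(3*z)/81 + C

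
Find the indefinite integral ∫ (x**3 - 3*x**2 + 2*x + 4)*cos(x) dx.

x**3*sin(x) - 3*x**2*sin(x) + 3*x**2*cos(x) - 4*x*sin(x) - 6*x*cos(x) + 10*sin(x) - 4*cos(x) + C

Use integration by parts with u = x**3 - 3*x**2 + 2*x + 4, dv = cos(x) dx, so v = sin(x).
Apply parts 3 times (tabular method): alternate signs, differentiate u down to 0, integrate dv up.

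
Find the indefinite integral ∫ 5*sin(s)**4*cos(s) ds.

Let u = sin(s), so du = (cos(s)) ds.
Rewriting, the integral becomes 5·∫ u^4 du = 5·u^5/5.
Substituting back, u = sin(s).

sin(s)**5 + C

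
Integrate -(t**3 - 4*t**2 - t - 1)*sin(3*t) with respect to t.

Use integration by parts with u = t**3 - 4*t**2 - t - 1, dv = -sin(3*t) dt, so v = cos(3*t)/3.
Apply parts 3 times (tabular method): alternate signs, differentiate u down to 0, integrate dv up.

t**3*cos(3*t)/3 - t**2*sin(3*t)/3 - 4*t**2*cos(3*t)/3 + 8*t*sin(3*t)/9 - 5*t*cos(3*t)/9 + 5*sin(3*t)/27 - cos(3*t)/27 + C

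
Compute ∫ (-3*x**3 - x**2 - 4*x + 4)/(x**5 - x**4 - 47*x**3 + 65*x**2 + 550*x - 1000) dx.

Factor the denominator: (x - 5)*(x - 4)*(x - 2)*(x + 5)**2.
Partial-fraction decomposition: 13642/(99225*(x + 5)) - 187/(315*(x + 5)**2) - 16/(147*(x - 2)) + 110/(81*(x - 4)) - 104/(75*(x - 5)).
Integrate each term; A/(x−a) gives A·log|x−a|; A/(x−a)² gives −A/(x−a).

-104*log(x - 5)/75 + 110*log(x - 4)/81 - 16*log(x - 2)/147 + 13642*log(x + 5)/99225 + 187/(315*x + 1575) + C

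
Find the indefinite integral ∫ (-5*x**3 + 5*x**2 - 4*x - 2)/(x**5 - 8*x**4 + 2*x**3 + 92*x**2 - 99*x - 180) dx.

-87*log(x - 5)/16 + 258*log(x - 4)/35 - 13*log(x - 3)/6 - log(x + 1)/20 + 95*log(x + 3)/336 + C

Factor the denominator: (x - 5)*(x - 4)*(x - 3)*(x + 1)*(x + 3).
Partial-fraction decomposition: 95/(336*(x + 3)) - 1/(20*(x + 1)) - 13/(6*(x - 3)) + 258/(35*(x - 4)) - 87/(16*(x - 5)).
Integrate each term: A/(x−a) contributes A·log|x−a|.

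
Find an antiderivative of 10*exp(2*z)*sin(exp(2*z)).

Let u = exp(2*z), so du = (2*exp(2*z)) dz.
Rewriting, the integral becomes 5·∫ sin(u) du = 5·-cos(u).
Substituting back, u = exp(2*z).

-5*cos(exp(2*z)) + C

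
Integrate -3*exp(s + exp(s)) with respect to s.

-3*exp(exp(s)) + C

Let u = exp(s), so du = (exp(s)) ds.
Rewriting, the integral becomes -3·∫ e^u du = -3·e^u.
Substituting back, u = exp(s).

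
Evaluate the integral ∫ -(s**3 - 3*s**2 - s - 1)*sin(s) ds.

Use integration by parts with u = s**3 - 3*s**2 - s - 1, dv = -sin(s) ds, so v = cos(s).
Apply parts 3 times (tabular method): alternate signs, differentiate u down to 0, integrate dv up.

s**3*cos(s) - 3*s**2*sin(s) - 3*s**2*cos(s) + 6*s*sin(s) - 7*s*cos(s) + 7*sin(s) + 5*cos(s) + C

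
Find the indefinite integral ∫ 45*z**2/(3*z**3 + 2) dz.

Let u = 3*z**3 + 2, so du = (9*z**2) dz.
Rewriting, the integral becomes 5·∫ 1/u du = 5·log(u).
Substituting back, u = 3*z**3 + 2.

5*log(3*z**3 + 2) + C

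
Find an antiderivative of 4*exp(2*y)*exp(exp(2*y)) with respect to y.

Let u = exp(2*y), so du = (2*exp(2*y)) dy.
Rewriting, the integral becomes 2·∫ e^u du = 2·e^u.
Substituting back, u = exp(2*y).

2*exp(exp(2*y)) + C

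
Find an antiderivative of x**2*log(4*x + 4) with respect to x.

Use integration by parts with u = log(4*x + 4), dv = x**2 dx.
Then du = 4/(4*x + 4) dx and v = x**3/3.

x**3*log(4*x + 4)/3 - x**3/9 + x**2/6 - x/3 + log(x + 1)/3 + C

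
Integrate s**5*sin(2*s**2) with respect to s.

Let u = s², du = 2s ds; rewrite as (1/2)∫ u^2·sin(2u) du.
Now integrate by parts 2 times.

-s**4*cos(2*s**2)/4 + s**2*sin(2*s**2)/4 + cos(2*s**2)/8 + C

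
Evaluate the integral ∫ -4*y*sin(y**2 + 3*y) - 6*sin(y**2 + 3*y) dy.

2*cos(y**2 + 3*y) + C

Let u = y**2 + 3*y, so du = (2*y + 3) dy.
Rewriting, the integral becomes -2·∫ sin(u) du = -2·-cos(u).
Substituting back, u = y**2 + 3*y.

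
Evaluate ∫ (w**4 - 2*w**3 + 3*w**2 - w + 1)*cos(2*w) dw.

w**4*sin(2*w)/2 - w**3*sin(2*w) + w**3*cos(2*w) - 3*w**2*cos(2*w)/2 + w*sin(2*w) + sin(2*w)/2 + cos(2*w)/2 + C

Use integration by parts with u = w**4 - 2*w**3 + 3*w**2 - w + 1, dv = cos(2*w) dw, so v = sin(2*w)/2.
Apply parts 4 times (tabular method): alternate signs, differentiate u down to 0, integrate dv up.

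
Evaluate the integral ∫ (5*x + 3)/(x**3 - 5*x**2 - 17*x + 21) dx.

19*log(x - 7)/30 - log(x - 1)/3 - 3*log(x + 3)/10 + C

Factor the denominator: (x - 7)*(x - 1)*(x + 3).
Partial-fraction decomposition: -3/(10*(x + 3)) - 1/(3*(x - 1)) + 19/(30*(x - 7)).
Integrate each term: A/(x−a) contributes A·log|x−a|.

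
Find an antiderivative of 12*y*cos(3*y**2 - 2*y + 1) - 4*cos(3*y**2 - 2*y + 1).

2*sin(3*y**2 - 2*y + 1) + C

Let u = 3*y**2 - 2*y + 1, so du = (6*y - 2) dy.
Rewriting, the integral becomes 2·∫ cos(u) du = 2·sin(u).
Substituting back, u = 3*y**2 - 2*y + 1.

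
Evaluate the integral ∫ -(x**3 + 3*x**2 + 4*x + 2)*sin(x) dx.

x**3*cos(x) - 3*x**2*sin(x) + 3*x**2*cos(x) - 6*x*sin(x) - 2*x*cos(x) + 2*sin(x) - 4*cos(x) + C

Use integration by parts with u = x**3 + 3*x**2 + 4*x + 2, dv = -sin(x) dx, so v = cos(x).
Apply parts 3 times (tabular method): alternate signs, differentiate u down to 0, integrate dv up.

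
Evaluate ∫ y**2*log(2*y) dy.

Use integration by parts with u = log(2*y), dv = y**2 dy.
Then du = 1/y dy and v = y**3/3.

y**3*(log(y) + log(2))/3 - y**3/9 + C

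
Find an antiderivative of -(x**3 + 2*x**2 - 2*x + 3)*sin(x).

x**3*cos(x) - 3*x**2*sin(x) + 2*x**2*cos(x) - 4*x*sin(x) - 8*x*cos(x) + 8*sin(x) - cos(x) + C

Use integration by parts with u = x**3 + 2*x**2 - 2*x + 3, dv = -sin(x) dx, so v = cos(x).
Apply parts 3 times (tabular method): alternate signs, differentiate u down to 0, integrate dv up.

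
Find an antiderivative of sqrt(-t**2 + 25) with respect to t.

Substitute t = 5·sin(θ), so dt = 5·cos(θ) dθ and the radical becomes sqrt(-t**2 + 25) = 5·cos(θ) by the Pythagorean identity.
Integrate the resulting trig expression in θ, then back-substitute θ = asin(t/5), sin(θ) = t/5, cos(θ) = sqrt(-t**2 + 25)/5 (absorbing any constant into C).

t*sqrt(-t**2 + 25)/2 + 25*asin(t/5)/2 + C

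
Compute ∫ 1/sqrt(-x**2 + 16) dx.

Substitute x = 4·sin(θ), so dx = 4·cos(θ) dθ and the radical becomes sqrt(-x**2 + 16) = 4·cos(θ) by the Pythagorean identity.
Integrate the resulting trig expression in θ, then back-substitute θ = asin(x/4), sin(θ) = x/4, cos(θ) = sqrt(-x**2 + 16)/4 (absorbing any constant into C).

asin(x/4) + C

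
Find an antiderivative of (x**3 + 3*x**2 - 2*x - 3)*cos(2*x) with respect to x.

x**3*sin(2*x)/2 + 3*x**2*sin(2*x)/2 + 3*x**2*cos(2*x)/4 - 7*x*sin(2*x)/4 + 3*x*cos(2*x)/2 - 9*sin(2*x)/4 - 7*cos(2*x)/8 + C

Use integration by parts with u = x**3 + 3*x**2 - 2*x - 3, dv = cos(2*x) dx, so v = sin(2*x)/2.
Apply parts 3 times (tabular method): alternate signs, differentiate u down to 0, integrate dv up.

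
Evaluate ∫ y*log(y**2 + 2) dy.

Let u = y**2 + 2, so du = (2*y) dy.
The integral becomes (1/2)·∫ log(u) du; integrate by parts with u′=log(u), dv′=du.

y**2*log(y**2 + 2)/2 - y**2/2 + log(y**2 + 2) + C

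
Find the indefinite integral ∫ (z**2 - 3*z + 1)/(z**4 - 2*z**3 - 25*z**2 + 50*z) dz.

Factor the denominator: z*(z - 5)*(z - 2)*(z + 5).
Partial-fraction decomposition: -41/(350*(z + 5)) + 1/(42*(z - 2)) + 11/(150*(z - 5)) + 1/(50*z).
Integrate each term: A/(z−a) contributes A·log|z−a|.

log(z)/50 + 11*log(z - 5)/150 + log(z - 2)/42 - 41*log(z + 5)/350 + C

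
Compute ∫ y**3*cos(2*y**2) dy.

y**2*sin(2*y**2)/4 + cos(2*y**2)/8 + C

Let u = y², du = 2y dy; rewrite as (1/2)∫ u^1·cos(2u) du.
Now integrate by parts 1 time.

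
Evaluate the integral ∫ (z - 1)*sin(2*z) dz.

-z*cos(2*z)/2 + sin(2*z)/4 + cos(2*z)/2 + C

Use integration by parts with u = z - 1, dv = sin(2*z) dz, so v = -cos(2*z)/2.
Apply parts 1 times (tabular method): alternate signs, differentiate u down to 0, integrate dv up.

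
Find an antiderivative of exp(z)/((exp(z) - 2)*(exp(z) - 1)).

Let u = e^z, du = e^z dz.
The integral becomes ∫ du/((u-1)(u-2)); decompose into partial fractions.

log(exp(z) - 2) - log(exp(z) - 1) + C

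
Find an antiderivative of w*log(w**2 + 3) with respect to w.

Let u = w**2 + 3, so du = (2*w) dw.
The integral becomes (1/2)·∫ log(u) du; integrate by parts with u′=log(u), dv′=du.

w**2*log(w**2 + 3)/2 - w**2/2 + 3*log(w**2 + 3)/2 + C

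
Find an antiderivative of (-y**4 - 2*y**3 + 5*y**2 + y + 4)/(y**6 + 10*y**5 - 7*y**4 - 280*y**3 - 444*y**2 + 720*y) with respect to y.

Factor the denominator: y*(y - 5)*(y - 1)*(y + 4)*(y + 6)**2.
Partial-fraction decomposition: -947/(30492*(y + 6)) - 49/(66*(y + 6)**2) + 1/(15*(y + 4)) - 1/(140*(y - 1)) - 247/(7260*(y - 5)) + 1/(180*y).
Integrate each term; A/(y−a) gives A·log|y−a|; A/(y−a)² gives −A/(y−a).

log(y)/180 - 247*log(y - 5)/7260 - log(y - 1)/140 + log(y + 4)/15 - 947*log(y + 6)/30492 + 49/(66*y + 396) + C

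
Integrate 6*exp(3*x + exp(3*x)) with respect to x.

Let u = exp(3*x), so du = (3*exp(3*x)) dx.
Rewriting, the integral becomes 2·∫ e^u du = 2·e^u.
Substituting back, u = exp(3*x).

2*exp(exp(3*x)) + C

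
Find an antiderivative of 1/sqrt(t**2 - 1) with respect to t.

log(t + sqrt(t**2 - 1)) + C

Substitute t = sec(θ), so dt = sec(θ)*tan(θ) dθ and the radical becomes sqrt(t**2 - 1) = tan(θ) by the Pythagorean identity.
Integrate the resulting trig expression in θ, then back-substitute sec(θ) = t, tan(θ) = sqrt(t**2 - 1) (absorbing any constant into C).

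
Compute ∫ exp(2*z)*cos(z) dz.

Let I denote the integral. Integrate by parts with u = cos(z), dv = exp(2*z) dz, so v = exp(2*z)/2: I = exp(2*z)*cos(z)/2 + (1/2)·∫ exp(2*z)*sin(z) dz.
Apply parts again with u = sin(z), dv = exp(2*z) dz: ∫ exp(2*z)*sin(z) dz = exp(2*z)*sin(z)/2 − (1/2)·I. Substituting back brings back I: I = exp(2*z)*sin(z)/4 + exp(2*z)*cos(z)/2 − (1/4)·I.
Solving for I: (1 + 1/4)·I equals the remaining terms, so I = (4/5)·(exp(2*z)*sin(z)/4 + exp(2*z)*cos(z)/2).

exp(2*z)*sin(z)/5 + 2*exp(2*z)*cos(z)/5 + C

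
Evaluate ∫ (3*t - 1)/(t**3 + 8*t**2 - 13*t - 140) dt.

log(t - 4)/9 + 8*log(t + 5)/9 - log(t + 7) + C

Factor the denominator: (t - 4)*(t + 5)*(t + 7).
Partial-fraction decomposition: -1/(t + 7) + 8/(9*(t + 5)) + 1/(9*(t - 4)).
Integrate each term: A/(t−a) contributes A·log|t−a|.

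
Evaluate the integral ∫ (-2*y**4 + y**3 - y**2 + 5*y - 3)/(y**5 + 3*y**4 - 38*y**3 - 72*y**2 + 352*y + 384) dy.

Factor the denominator: (y - 4)**2*(y + 1)*(y + 4)*(y + 6).
Partial-fraction decomposition: -2877/(1000*(y + 6)) + 205/(128*(y + 4)) - 4/(125*(y + 1)) - 11081/(16000*(y - 4)) - 447/(400*(y - 4)**2).
Integrate each term; A/(y−a) gives A·log|y−a|; A/(y−a)² gives −A/(y−a).

-11081*log(y - 4)/16000 - 4*log(y + 1)/125 + 205*log(y + 4)/128 - 2877*log(y + 6)/1000 + 447/(400*y - 1600) + C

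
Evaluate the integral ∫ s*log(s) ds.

s**2*log(s)/2 - s**2/4 + C

Use integration by parts with u = log(s), dv = s ds.
Then du = 1/s ds and v = s**2/2.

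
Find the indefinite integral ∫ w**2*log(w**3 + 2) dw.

Let u = w**3 + 2, so du = (3*w**2) dw.
The integral becomes (1/3)·∫ log(u) du; integrate by parts with u′=log(u), dv′=du.

w**3*log(w**3 + 2)/3 - w**3/3 + 2*log(w**3 + 2)/3 + C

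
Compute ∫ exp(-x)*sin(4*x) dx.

Let I denote the integral. Integrate by parts with u = sin(4*x), dv = exp(-x) dx, so v = -exp(-x): I = -exp(-x)*sin(4*x) + 4·∫ exp(-x)*cos(4*x) dx.
Apply parts again with u = cos(4*x), dv = exp(-x) dx: ∫ exp(-x)*cos(4*x) dx = -exp(-x)*cos(4*x) − 4·I. Substituting back brings back I: I = -exp(-x)*sin(4*x) - 4*exp(-x)*cos(4*x) − 16·I.
Solving for I: (1 + 16)·I equals the remaining terms, so I = (1/17)·(-exp(-x)*sin(4*x) - 4*exp(-x)*cos(4*x)).

-exp(-x)*sin(4*x)/17 - 4*exp(-x)*cos(4*x)/17 + C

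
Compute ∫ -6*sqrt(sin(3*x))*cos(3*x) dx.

Let u = sin(3*x), so du = (3*cos(3*x)) dx.
Rewriting, the integral becomes -2·∫ √u du = -2·(2/3)u^(3/2).
Substituting back, u = sin(3*x).

-4*sin(3*x)**(3/2)/3 + C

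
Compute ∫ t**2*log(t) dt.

Use integration by parts with u = log(t), dv = t**2 dt.
Then du = 1/t dt and v = t**3/3.

t**3*log(t)/3 - t**3/9 + C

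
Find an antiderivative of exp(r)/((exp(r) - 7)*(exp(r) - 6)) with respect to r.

log(exp(r) - 7) - log(exp(r) - 6) + C

Let u = e^r, du = e^r dr.
The integral becomes ∫ du/((u-7)(u-6)); decompose into partial fractions.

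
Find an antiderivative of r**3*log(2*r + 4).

r**4*log(2*r + 4)/4 - r**4/16 + r**3/6 - r**2/2 + 2*r - 4*log(r + 2) + C

Use integration by parts with u = log(2*r + 4), dv = r**3 dr.
Then du = 2/(2*r + 4) dr and v = r**4/4.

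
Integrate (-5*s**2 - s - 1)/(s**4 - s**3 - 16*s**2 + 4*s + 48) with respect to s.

-85*log(s - 4)/84 + 23*log(s - 2)/40 - 19*log(s + 2)/24 + 43*log(s + 3)/35 + C

Factor the denominator: (s - 4)*(s - 2)*(s + 2)*(s + 3).
Partial-fraction decomposition: 43/(35*(s + 3)) - 19/(24*(s + 2)) + 23/(40*(s - 2)) - 85/(84*(s - 4)).
Integrate each term: A/(s−a) contributes A·log|s−a|.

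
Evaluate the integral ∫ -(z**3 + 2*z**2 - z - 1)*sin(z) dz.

Use integration by parts with u = z**3 + 2*z**2 - z - 1, dv = -sin(z) dz, so v = cos(z).
Apply parts 3 times (tabular method): alternate signs, differentiate u down to 0, integrate dv up.

z**3*cos(z) - 3*z**2*sin(z) + 2*z**2*cos(z) - 4*z*sin(z) - 7*z*cos(z) + 7*sin(z) - 5*cos(z) + C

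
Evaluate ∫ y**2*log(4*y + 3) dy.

y**3*log(4*y + 3)/3 - y**3/9 + y**2/8 - 3*y/16 + 9*log(4*y + 3)/64 + C

Use integration by parts with u = log(4*y + 3), dv = y**2 dy.
Then du = 4/(4*y + 3) dy and v = y**3/3.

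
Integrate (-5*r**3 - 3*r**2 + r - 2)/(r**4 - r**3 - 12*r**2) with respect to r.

-7*log(r)/72 - 183*log(r - 4)/56 - 103*log(r + 3)/63 - 1/(6*r) + C

Factor the denominator: r**2*(r - 4)*(r + 3).
Partial-fraction decomposition: -103/(63*(r + 3)) - 183/(56*(r - 4)) - 7/(72*r) + 1/(6*r**2).
Integrate each term; A/(r−a) gives A·log|r−a|; A/(r−a)² gives −A/(r−a).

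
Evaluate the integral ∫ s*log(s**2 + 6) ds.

Let u = s**2 + 6, so du = (2*s) ds.
The integral becomes (1/2)·∫ log(u) du; integrate by parts with u′=log(u), dv′=du.

s**2*log(s**2 + 6)/2 - s**2/2 + 3*log(s**2 + 6) + C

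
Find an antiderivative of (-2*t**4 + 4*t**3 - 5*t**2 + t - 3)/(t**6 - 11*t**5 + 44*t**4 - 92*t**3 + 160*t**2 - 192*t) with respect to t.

log(t)/64 + 155*log(t - 4)/64 - 33*log(t - 3)/13 + 21*log(t**2 + 4)/416 + 3*atan(t/2)/52 + 67/(16*t - 64) + C

Factor the denominator: t*(t - 4)**2*(t - 3)*(t**2 + 4).
Partial-fraction decomposition: 3*(7*t + 8)/(208*(t**2 + 4)) - 33/(13*(t - 3)) + 155/(64*(t - 4)) - 67/(16*(t - 4)**2) + 1/(64*t).
Integrate each term; A/(t−a) gives A·log|t−a|; the (Bt+D)/(t²+p²) term gives a log and an atan.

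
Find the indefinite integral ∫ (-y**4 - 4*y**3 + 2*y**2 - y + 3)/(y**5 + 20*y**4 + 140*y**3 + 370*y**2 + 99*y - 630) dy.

-log(y - 1)/1344 - 17*log(y + 3)/32 - 67*log(y + 5)/24 + 117*log(y + 6)/7 - 921*log(y + 7)/64 + C

Factor the denominator: (y - 1)*(y + 3)*(y + 5)*(y + 6)*(y + 7).
Partial-fraction decomposition: -921/(64*(y + 7)) + 117/(7*(y + 6)) - 67/(24*(y + 5)) - 17/(32*(y + 3)) - 1/(1344*(y - 1)).
Integrate each term: A/(y−a) contributes A·log|y−a|.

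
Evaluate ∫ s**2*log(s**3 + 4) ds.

s**3*log(s**3 + 4)/3 - s**3/3 + 4*log(s**3 + 4)/3 + C

Let u = s**3 + 4, so du = (3*s**2) ds.
The integral becomes (1/3)·∫ log(u) du; integrate by parts with u′=log(u), dv′=du.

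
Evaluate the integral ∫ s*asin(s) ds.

Use integration by parts with u = arcsin(s), dv = s ds.
Then du = 1/sqrt(-s**2 + 1) ds.

s**2*asin(s)/2 + s*sqrt(-s**2 + 1)/4 - asin(s)/4 + C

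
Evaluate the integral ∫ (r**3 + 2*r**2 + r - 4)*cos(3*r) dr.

r**3*sin(3*r)/3 + 2*r**2*sin(3*r)/3 + r**2*cos(3*r)/3 + r*sin(3*r)/9 + 4*r*cos(3*r)/9 - 40*sin(3*r)/27 + cos(3*r)/27 + C

Use integration by parts with u = r**3 + 2*r**2 + r - 4, dv = cos(3*r) dr, so v = sin(3*r)/3.
Apply parts 3 times (tabular method): alternate signs, differentiate u down to 0, integrate dv up.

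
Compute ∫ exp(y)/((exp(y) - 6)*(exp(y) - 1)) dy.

log(exp(y) - 6)/5 - log(exp(y) - 1)/5 + C

Let u = e^y, du = e^y dy.
The integral becomes ∫ du/((u-6)(u-1)); decompose into partial fractions.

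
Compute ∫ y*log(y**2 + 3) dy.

y**2*log(y**2 + 3)/2 - y**2/2 + 3*log(y**2 + 3)/2 + C

Let u = y**2 + 3, so du = (2*y) dy.
The integral becomes (1/2)·∫ log(u) du; integrate by parts with u′=log(u), dv′=du.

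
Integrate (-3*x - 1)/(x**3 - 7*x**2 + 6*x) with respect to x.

-log(x)/6 - 19*log(x - 6)/30 + 4*log(x - 1)/5 + C

Factor the denominator: x*(x - 6)*(x - 1).
Partial-fraction decomposition: 4/(5*(x - 1)) - 19/(30*(x - 6)) - 1/(6*x).
Integrate each term: A/(x−a) contributes A·log|x−a|.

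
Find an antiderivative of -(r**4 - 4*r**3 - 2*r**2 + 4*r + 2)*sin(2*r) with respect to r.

Use integration by parts with u = r**4 - 4*r**3 - 2*r**2 + 4*r + 2, dv = -sin(2*r) dr, so v = cos(2*r)/2.
Apply parts 4 times (tabular method): alternate signs, differentiate u down to 0, integrate dv up.

r**4*cos(2*r)/2 - r**3*sin(2*r) - 2*r**3*cos(2*r) + 3*r**2*sin(2*r) - 5*r**2*cos(2*r)/2 + 5*r*sin(2*r)/2 + 5*r*cos(2*r) - 5*sin(2*r)/2 + 9*cos(2*r)/4 + C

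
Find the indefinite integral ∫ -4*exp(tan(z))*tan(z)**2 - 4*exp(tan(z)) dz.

-4*exp(tan(z)) + C

Let u = tan(z), so du = (tan(z)**2 + 1) dz.
Rewriting, the integral becomes -4·∫ e^u du = -4·e^u.
Substituting back, u = tan(z).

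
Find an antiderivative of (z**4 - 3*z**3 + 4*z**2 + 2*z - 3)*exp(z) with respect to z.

(z**4 - 7*z**3 + 25*z**2 - 48*z + 45)*exp(z) + C

Use integration by parts with u = z**4 - 3*z**3 + 4*z**2 + 2*z - 3, dv = exp(z) dz, so v = exp(z).
Apply parts 4 times (tabular method): alternate signs, differentiate u down to 0, integrate dv up.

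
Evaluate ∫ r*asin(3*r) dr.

Use integration by parts with u = arcsin(3*r), dv = r dr.
Then du = 3/sqrt(-9*r**2 + 1) dr.

r**2*asin(3*r)/2 + r*sqrt(-9*r**2 + 1)/12 - asin(3*r)/36 + C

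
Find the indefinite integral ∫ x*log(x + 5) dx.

x**2*log(x + 5)/2 - x**2/4 + 5*x/2 - 25*log(x + 5)/2 + C

Use integration by parts with u = log(x + 5), dv = x dx.
Then du = 1/(x + 5) dx and v = x**2/2.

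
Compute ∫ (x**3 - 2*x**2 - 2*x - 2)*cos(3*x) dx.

Use integration by parts with u = x**3 - 2*x**2 - 2*x - 2, dv = cos(3*x) dx, so v = sin(3*x)/3.
Apply parts 3 times (tabular method): alternate signs, differentiate u down to 0, integrate dv up.

x**3*sin(3*x)/3 - 2*x**2*sin(3*x)/3 + x**2*cos(3*x)/3 - 8*x*sin(3*x)/9 - 4*x*cos(3*x)/9 - 14*sin(3*x)/27 - 8*cos(3*x)/27 + C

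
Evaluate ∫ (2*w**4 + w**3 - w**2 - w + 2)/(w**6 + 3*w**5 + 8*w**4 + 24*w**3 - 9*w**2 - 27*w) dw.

Factor the denominator: w*(w - 1)*(w + 1)*(w + 3)*(w**2 + 9).
Partial-fraction decomposition: (143*w + 609)/(540*(w**2 + 9)) - 131/(432*(w + 3)) + 3/(40*(w + 1)) + 3/(80*(w - 1)) - 2/(27*w).
Integrate each term; A/(w−a) gives A·log|w−a|; the (Bw+D)/(w²+p²) term gives a log and an atan.

-2*log(w)/27 + 3*log(w - 1)/80 + 3*log(w + 1)/40 - 131*log(w + 3)/432 + 143*log(w**2 + 9)/1080 + 203*atan(w/3)/540 + C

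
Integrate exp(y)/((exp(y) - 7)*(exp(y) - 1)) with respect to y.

Let u = e^y, du = e^y dy.
The integral becomes ∫ du/((u-7)(u-1)); decompose into partial fractions.

log(exp(y) - 7)/6 - log(exp(y) - 1)/6 + C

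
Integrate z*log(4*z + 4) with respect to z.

z**2*log(4*z + 4)/2 - z**2/4 + z/2 - log(z + 1)/2 + C

Use integration by parts with u = log(4*z + 4), dv = z dz.
Then du = 4/(4*z + 4) dz and v = z**2/2.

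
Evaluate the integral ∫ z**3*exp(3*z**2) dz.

Let u = z², du = 2z dz; rewrite as (1/2)∫ u^1·exp(3u) du.
Now integrate by parts 1 time.

(3*z**2 - 1)*exp(3*z**2)/18 + C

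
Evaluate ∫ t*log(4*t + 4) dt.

t**2*log(4*t + 4)/2 - t**2/4 + t/2 - log(t + 1)/2 + C

Use integration by parts with u = log(4*t + 4), dv = t dt.
Then du = 4/(4*t + 4) dt and v = t**2/2.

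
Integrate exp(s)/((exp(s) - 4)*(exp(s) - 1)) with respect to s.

log(exp(s) - 4)/3 - log(exp(s) - 1)/3 + C

Let u = e^s, du = e^s ds.
The integral becomes ∫ du/((u-1)(u-4)); decompose into partial fractions.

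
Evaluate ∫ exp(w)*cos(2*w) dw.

Let I denote the integral. Integrate by parts with u = cos(2*w), dv = exp(w) dw, so v = exp(w): I = exp(w)*cos(2*w) + 2·∫ exp(w)*sin(2*w) dw.
Apply parts again with u = sin(2*w), dv = exp(w) dw: ∫ exp(w)*sin(2*w) dw = exp(w)*sin(2*w) − 2·I. Substituting back brings back I: I = 2*exp(w)*sin(2*w) + exp(w)*cos(2*w) − 4·I.
Solving for I: (1 + 4)·I equals the remaining terms, so I = (1/5)·(2*exp(w)*sin(2*w) + exp(w)*cos(2*w)).

2*exp(w)*sin(2*w)/5 + exp(w)*cos(2*w)/5 + C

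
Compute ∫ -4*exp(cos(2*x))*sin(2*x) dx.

2*exp(cos(2*x)) + C

Let u = cos(2*x), so du = (-2*sin(2*x)) dx.
Rewriting, the integral becomes 2·∫ e^u du = 2·e^u.
Substituting back, u = cos(2*x).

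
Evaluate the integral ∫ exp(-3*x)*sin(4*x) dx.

-3*exp(-3*x)*sin(4*x)/25 - 4*exp(-3*x)*cos(4*x)/25 + C

Let I denote the integral. Integrate by parts with u = sin(4*x), dv = exp(-3*x) dx, so v = -exp(-3*x)/3: I = -exp(-3*x)*sin(4*x)/3 + (4/3)·∫ exp(-3*x)*cos(4*x) dx.
Apply parts again with u = cos(4*x), dv = exp(-3*x) dx: ∫ exp(-3*x)*cos(4*x) dx = -exp(-3*x)*cos(4*x)/3 − (4/3)·I. Substituting back brings back I: I = -exp(-3*x)*sin(4*x)/3 - 4*exp(-3*x)*cos(4*x)/9 − (16/9)·I.
Solving for I: (1 + 16/9)·I equals the remaining terms, so I = (9/25)·(-exp(-3*x)*sin(4*x)/3 - 4*exp(-3*x)*cos(4*x)/9).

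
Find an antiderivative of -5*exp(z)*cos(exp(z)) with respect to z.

Let u = exp(z), so du = (exp(z)) dz.
Rewriting, the integral becomes -5·∫ cos(u) du = -5·sin(u).
Substituting back, u = exp(z).

-5*sin(exp(z)) + C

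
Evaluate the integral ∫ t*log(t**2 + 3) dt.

Let u = t**2 + 3, so du = (2*t) dt.
The integral becomes (1/2)·∫ log(u) du; integrate by parts with u′=log(u), dv′=du.

t**2*log(t**2 + 3)/2 - t**2/2 + 3*log(t**2 + 3)/2 + C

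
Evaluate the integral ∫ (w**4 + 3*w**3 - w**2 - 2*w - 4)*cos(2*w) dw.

w**4*sin(2*w)/2 + 3*w**3*sin(2*w)/2 + w**3*cos(2*w) - 2*w**2*sin(2*w) + 9*w**2*cos(2*w)/4 - 13*w*sin(2*w)/4 - 2*w*cos(2*w) - sin(2*w) - 13*cos(2*w)/8 + C

Use integration by parts with u = w**4 + 3*w**3 - w**2 - 2*w - 4, dv = cos(2*w) dw, so v = sin(2*w)/2.
Apply parts 4 times (tabular method): alternate signs, differentiate u down to 0, integrate dv up.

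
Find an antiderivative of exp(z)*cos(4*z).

4*exp(z)*sin(4*z)/17 + exp(z)*cos(4*z)/17 + C

Let I denote the integral. Integrate by parts with u = cos(4*z), dv = exp(z) dz, so v = exp(z): I = exp(z)*cos(4*z) + 4·∫ exp(z)*sin(4*z) dz.
Apply parts again with u = sin(4*z), dv = exp(z) dz: ∫ exp(z)*sin(4*z) dz = exp(z)*sin(4*z) − 4·I. Substituting back brings back I: I = 4*exp(z)*sin(4*z) + exp(z)*cos(4*z) − 16·I.
Solving for I: (1 + 16)·I equals the remaining terms, so I = (1/17)·(4*exp(z)*sin(4*z) + exp(z)*cos(4*z)).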